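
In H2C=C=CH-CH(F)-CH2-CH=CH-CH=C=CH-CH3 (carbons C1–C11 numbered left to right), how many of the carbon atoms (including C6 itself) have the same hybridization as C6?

C6 is sp2 (one π bond).
C1: sp2 ✓
C2: sp
C3: sp2 ✓
C4: sp3
C5: sp3
C6: sp2 ✓
C7: sp2 ✓
C8: sp2 ✓
C9: sp
C10: sp2 ✓
C11: sp3
6 carbons are sp2.

6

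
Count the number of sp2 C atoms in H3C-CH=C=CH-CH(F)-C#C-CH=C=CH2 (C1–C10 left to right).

C1: sp3
C2: sp2 ✓
C3: sp
C4: sp2 ✓
C5: sp3
C6: sp
C7: sp
C8: sp2 ✓
C9: sp
C10: sp2 ✓
C2, C4, C8, C10 → 4 sp2 carbons.

4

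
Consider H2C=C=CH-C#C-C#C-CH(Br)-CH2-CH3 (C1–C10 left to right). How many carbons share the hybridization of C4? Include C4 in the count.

5

C4 is sp (two π bonds).
C1: sp2
C2: sp ✓
C3: sp2
C4: sp ✓
C5: sp ✓
C6: sp ✓
C7: sp ✓
C8: sp3
C9: sp3
C10: sp3
5 carbons are sp.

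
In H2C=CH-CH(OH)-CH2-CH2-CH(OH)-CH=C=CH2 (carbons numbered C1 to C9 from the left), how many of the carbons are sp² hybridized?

4

C1: sp2 ✓
C2: sp2 ✓
C3: sp3
C4: sp3
C5: sp3
C6: sp3
C7: sp2 ✓
C8: sp
C9: sp2 ✓
C1, C2, C7, C9 → 4 sp2 carbons.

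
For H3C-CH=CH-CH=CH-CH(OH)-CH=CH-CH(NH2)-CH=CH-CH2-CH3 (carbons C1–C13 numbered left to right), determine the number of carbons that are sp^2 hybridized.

C1: sp3
C2: sp2 ✓
C3: sp2 ✓
C4: sp2 ✓
C5: sp2 ✓
C6: sp3
C7: sp2 ✓
C8: sp2 ✓
C9: sp3
C10: sp2 ✓
C11: sp2 ✓
C12: sp3
C13: sp3
C2, C3, C4, C5, C7, C8, C10, C11 → 8 sp2 carbons.

8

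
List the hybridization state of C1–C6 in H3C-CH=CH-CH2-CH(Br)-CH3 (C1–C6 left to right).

C1 has 4 σ bonds: steric number 4 → sp3.
C2 carries 3 σ bonds, plus one π bond, giving a steric number of 3, so it is sp2.
C3: 3 σ bonds, plus one π bond — 3 electron domains, sp2.
C4 (4 σ bonds) has steric number 4: sp3.
C5 carries 4 σ bonds, giving a steric number of 4, so it is sp3.
C6 carries 4 σ bonds, giving a steric number of 4, so it is sp3.

C1 sp3, C2 sp2, C3 sp2, C4 sp3, C5 sp3, C6 sp3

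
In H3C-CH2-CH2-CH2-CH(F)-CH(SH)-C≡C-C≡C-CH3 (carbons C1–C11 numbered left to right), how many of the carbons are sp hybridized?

C1: sp3
C2: sp3
C3: sp3
C4: sp3
C5: sp3
C6: sp3
C7: sp ✓
C8: sp ✓
C9: sp ✓
C10: sp ✓
C11: sp3
C7, C8, C9, C10 → 4 sp carbons.

4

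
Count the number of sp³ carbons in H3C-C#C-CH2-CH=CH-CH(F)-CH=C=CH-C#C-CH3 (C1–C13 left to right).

C1: sp3 ✓
C2: sp
C3: sp
C4: sp3 ✓
C5: sp2
C6: sp2
C7: sp3 ✓
C8: sp2
C9: sp
C10: sp2
C11: sp
C12: sp
C13: sp3 ✓
C1, C4, C7, C13 → 4 sp3 carbons.

4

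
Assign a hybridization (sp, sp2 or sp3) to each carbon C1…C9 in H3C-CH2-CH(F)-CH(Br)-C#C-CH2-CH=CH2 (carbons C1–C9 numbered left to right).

C1 sp3, C2 sp3, C3 sp3, C4 sp3, C5 sp, C6 sp, C7 sp3, C8 sp2, C9 sp2

C1 is sp3: 4 σ bonds, 4 electron-density regions.
C2 carries 4 σ bonds, giving a steric number of 4, so it is sp3.
C3: 4 σ bonds — 4 electron domains, sp3.
C4 carries 4 σ bonds, giving a steric number of 4, so it is sp3.
C5 has 2 σ bonds, plus two π bonds: steric number 2 → sp.
C6: 2 σ bonds, plus two π bonds; 2 regions of electron density → sp.
C7 (4 σ bonds) has steric number 4: sp3.
C8 (3 σ bonds, plus one π bond) has steric number 3: sp2.
C9: 3 σ bonds, plus one π bond — 3 electron domains, sp2.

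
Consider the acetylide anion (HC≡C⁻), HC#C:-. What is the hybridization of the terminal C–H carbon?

The terminal C–H carbon: 2 σ bonds, plus two π bonds — 2 electron domains, sp.

sp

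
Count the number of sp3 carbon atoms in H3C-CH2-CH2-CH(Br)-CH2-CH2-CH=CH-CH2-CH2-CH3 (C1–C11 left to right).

C1: sp3 ✓
C2: sp3 ✓
C3: sp3 ✓
C4: sp3 ✓
C5: sp3 ✓
C6: sp3 ✓
C7: sp2
C8: sp2
C9: sp3 ✓
C10: sp3 ✓
C11: sp3 ✓
C1, C2, C3, C4, C5, C6, C9, C10, C11 → 9 sp3 carbons.

9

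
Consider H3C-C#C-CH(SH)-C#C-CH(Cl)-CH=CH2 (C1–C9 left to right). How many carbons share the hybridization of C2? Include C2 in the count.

4

C2 is sp (two π bonds).
C1: sp3
C2: sp ✓
C3: sp ✓
C4: sp3
C5: sp ✓
C6: sp ✓
C7: sp3
C8: sp2
C9: sp2
4 carbons are sp.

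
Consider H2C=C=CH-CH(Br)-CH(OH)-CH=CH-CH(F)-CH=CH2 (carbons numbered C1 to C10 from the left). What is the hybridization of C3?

C3 — 3 σ bonds, plus one π bond. Steric number 3, so sp2.

sp^2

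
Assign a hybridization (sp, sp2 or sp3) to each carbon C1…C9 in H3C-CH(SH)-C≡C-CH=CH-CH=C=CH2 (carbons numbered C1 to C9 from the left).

C1 sp3, C2 sp3, C3 sp, C4 sp, C5 sp2, C6 sp2, C7 sp2, C8 sp, C9 sp2

C1 is sp3: 4 σ bonds, 4 electron-density regions.
C2: 4 σ bonds; 4 regions of electron density → sp3.
C3: 2 σ bonds, plus two π bonds — 2 electron domains, sp.
C4 has 2 σ bonds, plus two π bonds: steric number 2 → sp.
C5: 3 σ bonds, plus one π bond; 3 regions of electron density → sp2.
C6 is sp2: 3 σ bonds, plus one π bond, 3 electron-density regions.
C7: 3 σ bonds, plus one π bond — 3 electron domains, sp2.
C8 has 2 σ bonds, plus two π bonds: steric number 2 → sp.
C9 (3 σ bonds, plus one π bond) has steric number 3: sp2.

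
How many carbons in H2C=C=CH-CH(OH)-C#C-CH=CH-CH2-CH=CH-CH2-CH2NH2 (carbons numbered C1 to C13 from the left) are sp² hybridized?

C1: sp2 ✓
C2: sp
C3: sp2 ✓
C4: sp3
C5: sp
C6: sp
C7: sp2 ✓
C8: sp2 ✓
C9: sp3
C10: sp2 ✓
C11: sp2 ✓
C12: sp3
C13: sp3
C1, C3, C7, C8, C10, C11 → 6 sp2 carbons.

6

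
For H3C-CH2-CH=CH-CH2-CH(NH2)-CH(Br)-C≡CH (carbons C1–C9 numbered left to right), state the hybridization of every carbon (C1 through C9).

C1 has 4 σ bonds: steric number 4 → sp3.
C2 carries 4 σ bonds, giving a steric number of 4, so it is sp3.
C3 carries 3 σ bonds, plus one π bond, giving a steric number of 3, so it is sp2.
C4: 3 σ bonds, plus one π bond — 3 electron domains, sp2.
C5 is sp3: 4 σ bonds, 4 electron-density regions.
C6 carries 4 σ bonds, giving a steric number of 4, so it is sp3.
C7 (4 σ bonds) has steric number 4: sp3.
C8 — 2 σ bonds, plus two π bonds. Steric number 2, so sp.
C9 has 2 σ bonds, plus two π bonds: steric number 2 → sp.

C1 sp3, C2 sp3, C3 sp2, C4 sp2, C5 sp3, C6 sp3, C7 sp3, C8 sp, C9 sp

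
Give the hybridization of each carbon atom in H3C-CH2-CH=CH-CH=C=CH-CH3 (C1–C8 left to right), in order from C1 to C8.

C1 — 4 σ bonds. Steric number 4, so sp3.
C2 (4 σ bonds) has steric number 4: sp3.
C3: 3 σ bonds, plus one π bond — 3 electron domains, sp2.
C4 (3 σ bonds, plus one π bond) has steric number 3: sp2.
C5: 3 σ bonds, plus one π bond; 3 regions of electron density → sp2.
C6: 2 σ bonds, plus two π bonds — 2 electron domains, sp.
C7 has 3 σ bonds, plus one π bond: steric number 3 → sp2.
C8: 4 σ bonds — 4 electron domains, sp3.

C1 sp3, C2 sp3, C3 sp2, C4 sp2, C5 sp2, C6 sp, C7 sp2, C8 sp3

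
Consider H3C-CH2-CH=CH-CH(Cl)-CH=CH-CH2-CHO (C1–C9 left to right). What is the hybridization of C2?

C2 (4 σ bonds) has steric number 4: sp3.

sp^3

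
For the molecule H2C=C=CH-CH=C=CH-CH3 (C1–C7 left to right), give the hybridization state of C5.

C5 is sp: 2 σ bonds, plus two π bonds, 2 electron-density regions.

sp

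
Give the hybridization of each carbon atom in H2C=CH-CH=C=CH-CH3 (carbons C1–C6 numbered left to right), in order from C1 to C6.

C1 sp2, C2 sp2, C3 sp2, C4 sp, C5 sp2, C6 sp3

C1 is sp2: 3 σ bonds, plus one π bond, 3 electron-density regions.
C2 — 3 σ bonds, plus one π bond. Steric number 3, so sp2.
C3: 3 σ bonds, plus one π bond — 3 electron domains, sp2.
C4 is sp: 2 σ bonds, plus two π bonds, 2 electron-density regions.
C5: 3 σ bonds, plus one π bond — 3 electron domains, sp2.
C6: 4 σ bonds; 4 regions of electron density → sp3.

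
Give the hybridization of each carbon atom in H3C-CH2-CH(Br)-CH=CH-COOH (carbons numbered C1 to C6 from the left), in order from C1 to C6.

C1 sp3, C2 sp3, C3 sp3, C4 sp2, C5 sp2, C6 sp2

C1 has 4 σ bonds: steric number 4 → sp3.
C2 has 4 σ bonds: steric number 4 → sp3.
C3 has 4 σ bonds: steric number 4 → sp3.
C4: 3 σ bonds, plus one π bond — 3 electron domains, sp2.
C5 carries 3 σ bonds, plus one π bond, giving a steric number of 3, so it is sp2.
C6 carries 3 σ bonds, plus one π bond, giving a steric number of 3, so it is sp2.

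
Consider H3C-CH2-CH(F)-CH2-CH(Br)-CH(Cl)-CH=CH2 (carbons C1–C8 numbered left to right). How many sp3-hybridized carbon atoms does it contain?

6

C1: sp3 ✓
C2: sp3 ✓
C3: sp3 ✓
C4: sp3 ✓
C5: sp3 ✓
C6: sp3 ✓
C7: sp2
C8: sp2
C1, C2, C3, C4, C5, C6 → 6 sp3 carbons.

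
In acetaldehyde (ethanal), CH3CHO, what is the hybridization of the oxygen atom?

sp2

The oxygen atom is sp2: 1 σ bond and 2 lone pairs, plus one π bond, 3 electron-density regions.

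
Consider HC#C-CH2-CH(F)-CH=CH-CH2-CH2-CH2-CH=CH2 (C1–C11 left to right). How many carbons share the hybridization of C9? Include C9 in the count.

C9 is sp3 (only σ bonds).
C1: sp
C2: sp
C3: sp3 ✓
C4: sp3 ✓
C5: sp2
C6: sp2
C7: sp3 ✓
C8: sp3 ✓
C9: sp3 ✓
C10: sp2
C11: sp2
5 carbons are sp3.

5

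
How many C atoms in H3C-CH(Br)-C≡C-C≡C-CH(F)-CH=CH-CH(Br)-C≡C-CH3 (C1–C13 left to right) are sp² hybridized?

C1: sp3
C2: sp3
C3: sp
C4: sp
C5: sp
C6: sp
C7: sp3
C8: sp2 ✓
C9: sp2 ✓
C10: sp3
C11: sp
C12: sp
C13: sp3
C8, C9 → 2 sp2 carbons.

2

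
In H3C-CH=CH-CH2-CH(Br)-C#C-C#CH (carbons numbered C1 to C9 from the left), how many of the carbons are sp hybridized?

4

C1: sp3
C2: sp2
C3: sp2
C4: sp3
C5: sp3
C6: sp ✓
C7: sp ✓
C8: sp ✓
C9: sp ✓
C6, C7, C8, C9 → 4 sp carbons.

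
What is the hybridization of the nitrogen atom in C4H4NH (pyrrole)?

sp²

N has three σ bonds; its lone pair occupies the p orbital and is part of the aromatic π system, so N is sp2 (not the sp3 a naive steric count of 4 would give).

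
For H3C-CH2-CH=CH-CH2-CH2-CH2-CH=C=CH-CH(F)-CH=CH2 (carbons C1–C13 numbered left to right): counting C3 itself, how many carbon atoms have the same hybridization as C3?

C3 is sp2 (one π bond).
C1: sp3
C2: sp3
C3: sp2 ✓
C4: sp2 ✓
C5: sp3
C6: sp3
C7: sp3
C8: sp2 ✓
C9: sp
C10: sp2 ✓
C11: sp3
C12: sp2 ✓
C13: sp2 ✓
6 carbons are sp2.

6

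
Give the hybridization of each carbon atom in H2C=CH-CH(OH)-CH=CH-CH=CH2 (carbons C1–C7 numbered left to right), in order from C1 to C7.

C1 is sp2: 3 σ bonds, plus one π bond, 3 electron-density regions.
C2 is sp2: 3 σ bonds, plus one π bond, 3 electron-density regions.
C3 carries 4 σ bonds, giving a steric number of 4, so it is sp3.
C4: 3 σ bonds, plus one π bond — 3 electron domains, sp2.
C5 carries 3 σ bonds, plus one π bond, giving a steric number of 3, so it is sp2.
C6: 3 σ bonds, plus one π bond — 3 electron domains, sp2.
C7 (3 σ bonds, plus one π bond) has steric number 3: sp2.

C1 sp2, C2 sp2, C3 sp3, C4 sp2, C5 sp2, C6 sp2, C7 sp2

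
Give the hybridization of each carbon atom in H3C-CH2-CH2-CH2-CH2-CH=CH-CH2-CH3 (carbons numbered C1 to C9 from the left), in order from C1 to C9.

C1 sp3, C2 sp3, C3 sp3, C4 sp3, C5 sp3, C6 sp2, C7 sp2, C8 sp3, C9 sp3

C1 carries 4 σ bonds, giving a steric number of 4, so it is sp3.
C2: 4 σ bonds; 4 regions of electron density → sp3.
C3 — 4 σ bonds. Steric number 4, so sp3.
C4 carries 4 σ bonds, giving a steric number of 4, so it is sp3.
C5 (4 σ bonds) has steric number 4: sp3.
C6 — 3 σ bonds, plus one π bond. Steric number 3, so sp2.
C7 (3 σ bonds, plus one π bond) has steric number 3: sp2.
C8 (4 σ bonds) has steric number 4: sp3.
C9 (4 σ bonds) has steric number 4: sp3.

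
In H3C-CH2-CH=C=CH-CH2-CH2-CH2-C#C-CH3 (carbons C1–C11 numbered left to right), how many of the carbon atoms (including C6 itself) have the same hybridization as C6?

C6 is sp3 (only σ bonds).
C1: sp3 ✓
C2: sp3 ✓
C3: sp2
C4: sp
C5: sp2
C6: sp3 ✓
C7: sp3 ✓
C8: sp3 ✓
C9: sp
C10: sp
C11: sp3 ✓
6 carbons are sp3.

6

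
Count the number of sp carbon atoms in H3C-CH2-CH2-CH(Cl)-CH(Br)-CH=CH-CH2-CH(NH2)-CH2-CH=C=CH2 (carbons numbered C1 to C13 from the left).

1

C1: sp3
C2: sp3
C3: sp3
C4: sp3
C5: sp3
C6: sp2
C7: sp2
C8: sp3
C9: sp3
C10: sp3
C11: sp2
C12: sp ✓
C13: sp2
C12 → 1 sp carbon.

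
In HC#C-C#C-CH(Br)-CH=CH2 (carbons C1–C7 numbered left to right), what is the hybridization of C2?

C2: 2 σ bonds, plus two π bonds; 2 regions of electron density → sp.

sp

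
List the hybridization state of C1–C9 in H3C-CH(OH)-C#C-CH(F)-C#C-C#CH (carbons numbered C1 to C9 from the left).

C1 has 4 σ bonds: steric number 4 → sp3.
C2 is sp3: 4 σ bonds, 4 electron-density regions.
C3 has 2 σ bonds, plus two π bonds: steric number 2 → sp.
C4 carries 2 σ bonds, plus two π bonds, giving a steric number of 2, so it is sp.
C5 carries 4 σ bonds, giving a steric number of 4, so it is sp3.
C6 has 2 σ bonds, plus two π bonds: steric number 2 → sp.
C7 — 2 σ bonds, plus two π bonds. Steric number 2, so sp.
C8 (2 σ bonds, plus two π bonds) has steric number 2: sp.
C9: 2 σ bonds, plus two π bonds — 2 electron domains, sp.

C1 sp3, C2 sp3, C3 sp, C4 sp, C5 sp3, C6 sp, C7 sp, C8 sp, C9 sp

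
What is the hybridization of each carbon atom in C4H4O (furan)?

sp2

Each carbon atom (3 σ bonds, plus one π bond) has steric number 3: sp2.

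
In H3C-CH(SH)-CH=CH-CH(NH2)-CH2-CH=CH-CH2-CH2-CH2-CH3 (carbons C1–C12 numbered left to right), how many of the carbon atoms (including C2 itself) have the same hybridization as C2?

C2 is sp3 (only σ bonds).
C1: sp3 ✓
C2: sp3 ✓
C3: sp2
C4: sp2
C5: sp3 ✓
C6: sp3 ✓
C7: sp2
C8: sp2
C9: sp3 ✓
C10: sp3 ✓
C11: sp3 ✓
C12: sp3 ✓
8 carbons are sp3.

8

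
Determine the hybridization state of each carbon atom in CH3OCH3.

Each carbon atom (4 σ bonds) has steric number 4: sp3.

sp^3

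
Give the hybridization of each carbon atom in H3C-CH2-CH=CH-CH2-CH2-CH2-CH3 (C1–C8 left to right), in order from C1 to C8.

C1 (4 σ bonds) has steric number 4: sp3.
C2 carries 4 σ bonds, giving a steric number of 4, so it is sp3.
C3 is sp2: 3 σ bonds, plus one π bond, 3 electron-density regions.
C4: 3 σ bonds, plus one π bond; 3 regions of electron density → sp2.
C5 has 4 σ bonds: steric number 4 → sp3.
C6: 4 σ bonds — 4 electron domains, sp3.
C7 has 4 σ bonds: steric number 4 → sp3.
C8: 4 σ bonds — 4 electron domains, sp3.

C1 sp3, C2 sp3, C3 sp2, C4 sp2, C5 sp3, C6 sp3, C7 sp3, C8 sp3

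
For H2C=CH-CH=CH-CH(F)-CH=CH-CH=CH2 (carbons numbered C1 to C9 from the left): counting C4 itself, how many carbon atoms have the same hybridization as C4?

C4 is sp2 (one π bond).
C1: sp2 ✓
C2: sp2 ✓
C3: sp2 ✓
C4: sp2 ✓
C5: sp3
C6: sp2 ✓
C7: sp2 ✓
C8: sp2 ✓
C9: sp2 ✓
8 carbons are sp2.

8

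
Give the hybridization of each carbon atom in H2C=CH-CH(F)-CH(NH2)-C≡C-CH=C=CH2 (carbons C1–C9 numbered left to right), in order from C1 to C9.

C1 sp2, C2 sp2, C3 sp3, C4 sp3, C5 sp, C6 sp, C7 sp2, C8 sp, C9 sp2

C1: 3 σ bonds, plus one π bond — 3 electron domains, sp2.
C2 is sp2: 3 σ bonds, plus one π bond, 3 electron-density regions.
C3 (4 σ bonds) has steric number 4: sp3.
C4: 4 σ bonds — 4 electron domains, sp3.
C5 is sp: 2 σ bonds, plus two π bonds, 2 electron-density regions.
C6 — 2 σ bonds, plus two π bonds. Steric number 2, so sp.
C7 has 3 σ bonds, plus one π bond: steric number 3 → sp2.
C8 — 2 σ bonds, plus two π bonds. Steric number 2, so sp.
C9 carries 3 σ bonds, plus one π bond, giving a steric number of 3, so it is sp2.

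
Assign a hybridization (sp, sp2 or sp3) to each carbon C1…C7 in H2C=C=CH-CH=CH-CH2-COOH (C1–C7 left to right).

C1 sp2, C2 sp, C3 sp2, C4 sp2, C5 sp2, C6 sp3, C7 sp2

C1 carries 3 σ bonds, plus one π bond, giving a steric number of 3, so it is sp2.
C2 is sp: 2 σ bonds, plus two π bonds, 2 electron-density regions.
C3: 3 σ bonds, plus one π bond — 3 electron domains, sp2.
C4 is sp2: 3 σ bonds, plus one π bond, 3 electron-density regions.
C5 is sp2: 3 σ bonds, plus one π bond, 3 electron-density regions.
C6 (4 σ bonds) has steric number 4: sp3.
C7 is sp2: 3 σ bonds, plus one π bond, 3 electron-density regions.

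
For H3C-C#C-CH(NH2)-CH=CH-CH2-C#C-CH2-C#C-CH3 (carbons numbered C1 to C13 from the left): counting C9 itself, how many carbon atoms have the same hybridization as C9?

C9 is sp (two π bonds).
C1: sp3
C2: sp ✓
C3: sp ✓
C4: sp3
C5: sp2
C6: sp2
C7: sp3
C8: sp ✓
C9: sp ✓
C10: sp3
C11: sp ✓
C12: sp ✓
C13: sp3
6 carbons are sp.

6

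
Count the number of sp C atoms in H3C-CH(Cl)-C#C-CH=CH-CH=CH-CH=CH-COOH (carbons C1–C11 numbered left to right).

C1: sp3
C2: sp3
C3: sp ✓
C4: sp ✓
C5: sp2
C6: sp2
C7: sp2
C8: sp2
C9: sp2
C10: sp2
C11: sp2
C3, C4 → 2 sp carbons.

2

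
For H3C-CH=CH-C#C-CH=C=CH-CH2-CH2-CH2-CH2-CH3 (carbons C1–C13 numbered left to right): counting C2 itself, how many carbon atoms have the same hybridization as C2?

C2 is sp2 (one π bond).
C1: sp3
C2: sp2 ✓
C3: sp2 ✓
C4: sp
C5: sp
C6: sp2 ✓
C7: sp
C8: sp2 ✓
C9: sp3
C10: sp3
C11: sp3
C12: sp3
C13: sp3
4 carbons are sp2.

4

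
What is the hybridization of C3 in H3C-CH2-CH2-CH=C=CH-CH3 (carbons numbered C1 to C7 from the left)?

C3 carries 4 σ bonds, giving a steric number of 4, so it is sp3.

sp^3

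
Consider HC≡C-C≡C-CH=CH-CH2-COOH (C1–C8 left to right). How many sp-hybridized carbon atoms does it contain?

4

C1: sp ✓
C2: sp ✓
C3: sp ✓
C4: sp ✓
C5: sp2
C6: sp2
C7: sp3
C8: sp2
C1, C2, C3, C4 → 4 sp carbons.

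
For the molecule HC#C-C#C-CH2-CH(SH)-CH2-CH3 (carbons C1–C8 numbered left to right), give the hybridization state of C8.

C8 has 4 σ bonds: steric number 4 → sp3.

sp³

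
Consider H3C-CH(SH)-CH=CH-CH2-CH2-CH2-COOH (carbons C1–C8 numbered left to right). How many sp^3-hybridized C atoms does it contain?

C1: sp3 ✓
C2: sp3 ✓
C3: sp2
C4: sp2
C5: sp3 ✓
C6: sp3 ✓
C7: sp3 ✓
C8: sp2
C1, C2, C5, C6, C7 → 5 sp3 carbons.

5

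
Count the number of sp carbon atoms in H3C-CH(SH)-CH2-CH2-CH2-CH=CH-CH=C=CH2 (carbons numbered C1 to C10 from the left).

1

C1: sp3
C2: sp3
C3: sp3
C4: sp3
C5: sp3
C6: sp2
C7: sp2
C8: sp2
C9: sp ✓
C10: sp2
C9 → 1 sp carbon.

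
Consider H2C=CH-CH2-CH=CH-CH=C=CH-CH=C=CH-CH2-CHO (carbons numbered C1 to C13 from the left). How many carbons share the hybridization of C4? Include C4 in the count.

9

C4 is sp2 (one π bond).
C1: sp2 ✓
C2: sp2 ✓
C3: sp3
C4: sp2 ✓
C5: sp2 ✓
C6: sp2 ✓
C7: sp
C8: sp2 ✓
C9: sp2 ✓
C10: sp
C11: sp2 ✓
C12: sp3
C13: sp2 ✓
9 carbons are sp2.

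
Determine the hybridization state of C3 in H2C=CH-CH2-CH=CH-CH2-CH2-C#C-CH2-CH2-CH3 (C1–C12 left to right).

C3: 4 σ bonds; 4 regions of electron density → sp3.

sp3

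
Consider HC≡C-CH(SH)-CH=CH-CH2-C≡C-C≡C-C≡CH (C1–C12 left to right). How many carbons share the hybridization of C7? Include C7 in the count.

C7 is sp (two π bonds).
C1: sp ✓
C2: sp ✓
C3: sp3
C4: sp2
C5: sp2
C6: sp3
C7: sp ✓
C8: sp ✓
C9: sp ✓
C10: sp ✓
C11: sp ✓
C12: sp ✓
8 carbons are sp.

8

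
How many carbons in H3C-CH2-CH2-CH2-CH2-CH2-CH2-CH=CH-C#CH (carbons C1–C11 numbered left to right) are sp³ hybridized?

C1: sp3 ✓
C2: sp3 ✓
C3: sp3 ✓
C4: sp3 ✓
C5: sp3 ✓
C6: sp3 ✓
C7: sp3 ✓
C8: sp2
C9: sp2
C10: sp
C11: sp
C1, C2, C3, C4, C5, C6, C7 → 7 sp3 carbons.

7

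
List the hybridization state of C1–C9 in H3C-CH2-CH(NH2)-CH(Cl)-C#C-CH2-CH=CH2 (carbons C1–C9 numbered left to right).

C1 carries 4 σ bonds, giving a steric number of 4, so it is sp3.
C2 is sp3: 4 σ bonds, 4 electron-density regions.
C3 has 4 σ bonds: steric number 4 → sp3.
C4 — 4 σ bonds. Steric number 4, so sp3.
C5 carries 2 σ bonds, plus two π bonds, giving a steric number of 2, so it is sp.
C6 — 2 σ bonds, plus two π bonds. Steric number 2, so sp.
C7 has 4 σ bonds: steric number 4 → sp3.
C8: 3 σ bonds, plus one π bond — 3 electron domains, sp2.
C9 carries 3 σ bonds, plus one π bond, giving a steric number of 3, so it is sp2.

C1 sp3, C2 sp3, C3 sp3, C4 sp3, C5 sp, C6 sp, C7 sp3, C8 sp2, C9 sp2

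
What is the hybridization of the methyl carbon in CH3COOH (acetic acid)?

The methyl carbon (4 σ bonds) has steric number 4: sp3.

sp3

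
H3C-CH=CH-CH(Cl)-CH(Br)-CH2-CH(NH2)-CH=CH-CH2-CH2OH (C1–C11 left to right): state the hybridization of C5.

sp3

C5: 4 σ bonds — 4 electron domains, sp3.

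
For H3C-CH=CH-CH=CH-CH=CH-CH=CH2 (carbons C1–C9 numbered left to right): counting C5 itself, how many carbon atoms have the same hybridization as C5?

C5 is sp2 (one π bond).
C1: sp3
C2: sp2 ✓
C3: sp2 ✓
C4: sp2 ✓
C5: sp2 ✓
C6: sp2 ✓
C7: sp2 ✓
C8: sp2 ✓
C9: sp2 ✓
8 carbons are sp2.

8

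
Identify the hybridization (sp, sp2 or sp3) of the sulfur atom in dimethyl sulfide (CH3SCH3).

sp3

The sulfur atom: 2 σ bonds and 2 lone pairs — 4 electron domains, sp3.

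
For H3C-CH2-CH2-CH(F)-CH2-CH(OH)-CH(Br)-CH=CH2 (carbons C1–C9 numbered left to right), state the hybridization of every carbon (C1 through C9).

C1 sp3, C2 sp3, C3 sp3, C4 sp3, C5 sp3, C6 sp3, C7 sp3, C8 sp2, C9 sp2

C1 carries 4 σ bonds, giving a steric number of 4, so it is sp3.
C2 (4 σ bonds) has steric number 4: sp3.
C3 — 4 σ bonds. Steric number 4, so sp3.
C4: 4 σ bonds; 4 regions of electron density → sp3.
C5 has 4 σ bonds: steric number 4 → sp3.
C6: 4 σ bonds — 4 electron domains, sp3.
C7 — 4 σ bonds. Steric number 4, so sp3.
C8 is sp2: 3 σ bonds, plus one π bond, 3 electron-density regions.
C9 has 3 σ bonds, plus one π bond: steric number 3 → sp2.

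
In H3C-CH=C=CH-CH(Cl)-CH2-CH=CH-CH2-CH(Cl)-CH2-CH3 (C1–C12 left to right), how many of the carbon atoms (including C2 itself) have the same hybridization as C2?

C2 is sp2 (one π bond).
C1: sp3
C2: sp2 ✓
C3: sp
C4: sp2 ✓
C5: sp3
C6: sp3
C7: sp2 ✓
C8: sp2 ✓
C9: sp3
C10: sp3
C11: sp3
C12: sp3
4 carbons are sp2.

4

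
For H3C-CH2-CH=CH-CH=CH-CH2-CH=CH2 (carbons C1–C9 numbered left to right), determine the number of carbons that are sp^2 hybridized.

6

C1: sp3
C2: sp3
C3: sp2 ✓
C4: sp2 ✓
C5: sp2 ✓
C6: sp2 ✓
C7: sp3
C8: sp2 ✓
C9: sp2 ✓
C3, C4, C5, C6, C8, C9 → 6 sp2 carbons.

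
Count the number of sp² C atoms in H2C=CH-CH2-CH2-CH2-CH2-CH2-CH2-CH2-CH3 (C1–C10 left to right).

2

C1: sp2 ✓
C2: sp2 ✓
C3: sp3
C4: sp3
C5: sp3
C6: sp3
C7: sp3
C8: sp3
C9: sp3
C10: sp3
C1, C2 → 2 sp2 carbons.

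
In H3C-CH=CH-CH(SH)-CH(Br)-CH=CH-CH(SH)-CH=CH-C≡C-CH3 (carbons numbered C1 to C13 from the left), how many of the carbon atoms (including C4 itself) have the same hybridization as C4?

C4 is sp3 (only σ bonds).
C1: sp3 ✓
C2: sp2
C3: sp2
C4: sp3 ✓
C5: sp3 ✓
C6: sp2
C7: sp2
C8: sp3 ✓
C9: sp2
C10: sp2
C11: sp
C12: sp
C13: sp3 ✓
5 carbons are sp3.

5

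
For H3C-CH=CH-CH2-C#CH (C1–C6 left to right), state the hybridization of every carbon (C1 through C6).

C1 sp3, C2 sp2, C3 sp2, C4 sp3, C5 sp, C6 sp

C1 carries 4 σ bonds, giving a steric number of 4, so it is sp3.
C2 is sp2: 3 σ bonds, plus one π bond, 3 electron-density regions.
C3 (3 σ bonds, plus one π bond) has steric number 3: sp2.
C4 carries 4 σ bonds, giving a steric number of 4, so it is sp3.
C5: 2 σ bonds, plus two π bonds — 2 electron domains, sp.
C6: 2 σ bonds, plus two π bonds — 2 electron domains, sp.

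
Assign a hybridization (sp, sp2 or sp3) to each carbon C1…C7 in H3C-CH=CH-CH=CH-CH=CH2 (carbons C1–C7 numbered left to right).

C1 sp3, C2 sp2, C3 sp2, C4 sp2, C5 sp2, C6 sp2, C7 sp2

C1 carries 4 σ bonds, giving a steric number of 4, so it is sp3.
C2 has 3 σ bonds, plus one π bond: steric number 3 → sp2.
C3 is sp2: 3 σ bonds, plus one π bond, 3 electron-density regions.
C4: 3 σ bonds, plus one π bond — 3 electron domains, sp2.
C5 (3 σ bonds, plus one π bond) has steric number 3: sp2.
C6 carries 3 σ bonds, plus one π bond, giving a steric number of 3, so it is sp2.
C7 — 3 σ bonds, plus one π bond. Steric number 3, so sp2.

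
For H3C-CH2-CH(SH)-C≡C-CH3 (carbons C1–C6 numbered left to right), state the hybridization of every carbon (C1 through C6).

C1 sp3, C2 sp3, C3 sp3, C4 sp, C5 sp, C6 sp3

C1 carries 4 σ bonds, giving a steric number of 4, so it is sp3.
C2 (4 σ bonds) has steric number 4: sp3.
C3 (4 σ bonds) has steric number 4: sp3.
C4: 2 σ bonds, plus two π bonds — 2 electron domains, sp.
C5: 2 σ bonds, plus two π bonds — 2 electron domains, sp.
C6 is sp3: 4 σ bonds, 4 electron-density regions.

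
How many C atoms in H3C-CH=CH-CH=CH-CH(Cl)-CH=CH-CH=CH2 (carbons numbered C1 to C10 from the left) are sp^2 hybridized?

C1: sp3
C2: sp2 ✓
C3: sp2 ✓
C4: sp2 ✓
C5: sp2 ✓
C6: sp3
C7: sp2 ✓
C8: sp2 ✓
C9: sp2 ✓
C10: sp2 ✓
C2, C3, C4, C5, C7, C8, C9, C10 → 8 sp2 carbons.

8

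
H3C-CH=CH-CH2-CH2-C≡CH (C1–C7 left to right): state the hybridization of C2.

sp^2

C2 is sp2: 3 σ bonds, plus one π bond, 3 electron-density regions.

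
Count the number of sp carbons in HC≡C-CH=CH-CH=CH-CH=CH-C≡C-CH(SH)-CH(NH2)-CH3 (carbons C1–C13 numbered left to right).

C1: sp ✓
C2: sp ✓
C3: sp2
C4: sp2
C5: sp2
C6: sp2
C7: sp2
C8: sp2
C9: sp ✓
C10: sp ✓
C11: sp3
C12: sp3
C13: sp3
C1, C2, C9, C10 → 4 sp carbons.

4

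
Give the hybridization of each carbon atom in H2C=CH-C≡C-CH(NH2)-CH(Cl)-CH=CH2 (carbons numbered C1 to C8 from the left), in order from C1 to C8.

C1 sp2, C2 sp2, C3 sp, C4 sp, C5 sp3, C6 sp3, C7 sp2, C8 sp2

C1 carries 3 σ bonds, plus one π bond, giving a steric number of 3, so it is sp2.
C2 has 3 σ bonds, plus one π bond: steric number 3 → sp2.
C3 is sp: 2 σ bonds, plus two π bonds, 2 electron-density regions.
C4 carries 2 σ bonds, plus two π bonds, giving a steric number of 2, so it is sp.
C5 is sp3: 4 σ bonds, 4 electron-density regions.
C6: 4 σ bonds — 4 electron domains, sp3.
C7 carries 3 σ bonds, plus one π bond, giving a steric number of 3, so it is sp2.
C8 (3 σ bonds, plus one π bond) has steric number 3: sp2.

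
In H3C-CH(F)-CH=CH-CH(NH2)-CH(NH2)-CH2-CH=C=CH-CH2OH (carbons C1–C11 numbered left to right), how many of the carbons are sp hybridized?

1

C1: sp3
C2: sp3
C3: sp2
C4: sp2
C5: sp3
C6: sp3
C7: sp3
C8: sp2
C9: sp ✓
C10: sp2
C11: sp3
C9 → 1 sp carbon.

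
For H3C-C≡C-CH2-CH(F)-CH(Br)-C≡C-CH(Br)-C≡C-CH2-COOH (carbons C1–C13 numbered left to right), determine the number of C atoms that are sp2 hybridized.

1

C1: sp3
C2: sp
C3: sp
C4: sp3
C5: sp3
C6: sp3
C7: sp
C8: sp
C9: sp3
C10: sp
C11: sp
C12: sp3
C13: sp2 ✓
C13 → 1 sp2 carbon.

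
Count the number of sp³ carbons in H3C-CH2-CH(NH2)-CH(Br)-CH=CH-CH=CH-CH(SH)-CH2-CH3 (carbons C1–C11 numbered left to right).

C1: sp3 ✓
C2: sp3 ✓
C3: sp3 ✓
C4: sp3 ✓
C5: sp2
C6: sp2
C7: sp2
C8: sp2
C9: sp3 ✓
C10: sp3 ✓
C11: sp3 ✓
C1, C2, C3, C4, C9, C10, C11 → 7 sp3 carbons.

7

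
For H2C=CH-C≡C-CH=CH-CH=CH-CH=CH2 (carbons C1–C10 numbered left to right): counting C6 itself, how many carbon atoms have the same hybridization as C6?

C6 is sp2 (one π bond).
C1: sp2 ✓
C2: sp2 ✓
C3: sp
C4: sp
C5: sp2 ✓
C6: sp2 ✓
C7: sp2 ✓
C8: sp2 ✓
C9: sp2 ✓
C10: sp2 ✓
8 carbons are sp2.

8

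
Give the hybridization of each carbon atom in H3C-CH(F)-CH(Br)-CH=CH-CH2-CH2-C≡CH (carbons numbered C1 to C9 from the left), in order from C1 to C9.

C1 sp3, C2 sp3, C3 sp3, C4 sp2, C5 sp2, C6 sp3, C7 sp3, C8 sp, C9 sp

C1 is sp3: 4 σ bonds, 4 electron-density regions.
C2: 4 σ bonds — 4 electron domains, sp3.
C3 has 4 σ bonds: steric number 4 → sp3.
C4 — 3 σ bonds, plus one π bond. Steric number 3, so sp2.
C5 is sp2: 3 σ bonds, plus one π bond, 3 electron-density regions.
C6 has 4 σ bonds: steric number 4 → sp3.
C7 carries 4 σ bonds, giving a steric number of 4, so it is sp3.
C8: 2 σ bonds, plus two π bonds; 2 regions of electron density → sp.
C9 (2 σ bonds, plus two π bonds) has steric number 2: sp.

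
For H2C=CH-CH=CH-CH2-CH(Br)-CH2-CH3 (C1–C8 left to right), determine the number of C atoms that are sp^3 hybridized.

4

C1: sp2
C2: sp2
C3: sp2
C4: sp2
C5: sp3 ✓
C6: sp3 ✓
C7: sp3 ✓
C8: sp3 ✓
C5, C6, C7, C8 → 4 sp3 carbons.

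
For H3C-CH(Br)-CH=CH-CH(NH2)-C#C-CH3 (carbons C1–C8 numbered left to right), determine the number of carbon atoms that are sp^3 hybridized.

4

C1: sp3 ✓
C2: sp3 ✓
C3: sp2
C4: sp2
C5: sp3 ✓
C6: sp
C7: sp
C8: sp3 ✓
C1, C2, C5, C8 → 4 sp3 carbons.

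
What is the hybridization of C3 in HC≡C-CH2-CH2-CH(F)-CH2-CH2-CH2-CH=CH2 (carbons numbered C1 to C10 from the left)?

sp3

C3 — 4 σ bonds. Steric number 4, so sp3.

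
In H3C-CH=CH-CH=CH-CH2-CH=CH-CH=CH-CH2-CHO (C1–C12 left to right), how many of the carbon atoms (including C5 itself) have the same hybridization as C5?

C5 is sp2 (one π bond).
C1: sp3
C2: sp2 ✓
C3: sp2 ✓
C4: sp2 ✓
C5: sp2 ✓
C6: sp3
C7: sp2 ✓
C8: sp2 ✓
C9: sp2 ✓
C10: sp2 ✓
C11: sp3
C12: sp2 ✓
9 carbons are sp2.

9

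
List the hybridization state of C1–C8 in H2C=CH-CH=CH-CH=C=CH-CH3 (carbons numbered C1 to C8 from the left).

C1 sp2, C2 sp2, C3 sp2, C4 sp2, C5 sp2, C6 sp, C7 sp2, C8 sp3

C1 — 3 σ bonds, plus one π bond. Steric number 3, so sp2.
C2 carries 3 σ bonds, plus one π bond, giving a steric number of 3, so it is sp2.
C3 (3 σ bonds, plus one π bond) has steric number 3: sp2.
C4 — 3 σ bonds, plus one π bond. Steric number 3, so sp2.
C5: 3 σ bonds, plus one π bond; 3 regions of electron density → sp2.
C6 — 2 σ bonds, plus two π bonds. Steric number 2, so sp.
C7: 3 σ bonds, plus one π bond; 3 regions of electron density → sp2.
C8 carries 4 σ bonds, giving a steric number of 4, so it is sp3.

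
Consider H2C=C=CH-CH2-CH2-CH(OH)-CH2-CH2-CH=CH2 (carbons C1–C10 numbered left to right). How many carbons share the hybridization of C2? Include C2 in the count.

1

C2 is sp (two π bonds).
C1: sp2
C2: sp ✓
C3: sp2
C4: sp3
C5: sp3
C6: sp3
C7: sp3
C8: sp3
C9: sp2
C10: sp2
1 carbon is sp.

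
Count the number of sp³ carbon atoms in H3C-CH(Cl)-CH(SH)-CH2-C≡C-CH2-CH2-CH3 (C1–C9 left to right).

7

C1: sp3 ✓
C2: sp3 ✓
C3: sp3 ✓
C4: sp3 ✓
C5: sp
C6: sp
C7: sp3 ✓
C8: sp3 ✓
C9: sp3 ✓
C1, C2, C3, C4, C7, C8, C9 → 7 sp3 carbons.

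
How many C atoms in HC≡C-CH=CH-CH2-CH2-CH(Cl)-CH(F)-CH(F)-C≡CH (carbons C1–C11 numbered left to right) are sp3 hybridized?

5

C1: sp
C2: sp
C3: sp2
C4: sp2
C5: sp3 ✓
C6: sp3 ✓
C7: sp3 ✓
C8: sp3 ✓
C9: sp3 ✓
C10: sp
C11: sp
C5, C6, C7, C8, C9 → 5 sp3 carbons.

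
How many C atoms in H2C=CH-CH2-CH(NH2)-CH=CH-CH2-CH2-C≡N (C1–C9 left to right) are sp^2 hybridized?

C1: sp2 ✓
C2: sp2 ✓
C3: sp3
C4: sp3
C5: sp2 ✓
C6: sp2 ✓
C7: sp3
C8: sp3
C9: sp
C1, C2, C5, C6 → 4 sp2 carbons.

4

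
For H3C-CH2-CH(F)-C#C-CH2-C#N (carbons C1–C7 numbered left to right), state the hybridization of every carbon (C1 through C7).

C1 sp3, C2 sp3, C3 sp3, C4 sp, C5 sp, C6 sp3, C7 sp

C1 (4 σ bonds) has steric number 4: sp3.
C2 — 4 σ bonds. Steric number 4, so sp3.
C3 (4 σ bonds) has steric number 4: sp3.
C4: 2 σ bonds, plus two π bonds; 2 regions of electron density → sp.
C5 carries 2 σ bonds, plus two π bonds, giving a steric number of 2, so it is sp.
C6 (4 σ bonds) has steric number 4: sp3.
C7 is sp: 2 σ bonds, plus two π bonds, 2 electron-density regions.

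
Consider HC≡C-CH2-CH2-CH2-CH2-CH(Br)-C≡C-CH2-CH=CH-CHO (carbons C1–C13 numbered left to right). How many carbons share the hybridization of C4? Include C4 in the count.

6

C4 is sp3 (only σ bonds).
C1: sp
C2: sp
C3: sp3 ✓
C4: sp3 ✓
C5: sp3 ✓
C6: sp3 ✓
C7: sp3 ✓
C8: sp
C9: sp
C10: sp3 ✓
C11: sp2
C12: sp2
C13: sp2
6 carbons are sp3.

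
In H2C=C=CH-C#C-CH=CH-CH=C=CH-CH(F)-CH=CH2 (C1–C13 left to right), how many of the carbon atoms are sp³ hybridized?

1

C1: sp2
C2: sp
C3: sp2
C4: sp
C5: sp
C6: sp2
C7: sp2
C8: sp2
C9: sp
C10: sp2
C11: sp3 ✓
C12: sp2
C13: sp2
C11 → 1 sp3 carbon.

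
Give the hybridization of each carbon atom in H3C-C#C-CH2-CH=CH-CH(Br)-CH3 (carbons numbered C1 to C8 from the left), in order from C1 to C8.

C1 (4 σ bonds) has steric number 4: sp3.
C2 is sp: 2 σ bonds, plus two π bonds, 2 electron-density regions.
C3 is sp: 2 σ bonds, plus two π bonds, 2 electron-density regions.
C4 has 4 σ bonds: steric number 4 → sp3.
C5: 3 σ bonds, plus one π bond — 3 electron domains, sp2.
C6 (3 σ bonds, plus one π bond) has steric number 3: sp2.
C7 is sp3: 4 σ bonds, 4 electron-density regions.
C8: 4 σ bonds — 4 electron domains, sp3.

C1 sp3, C2 sp, C3 sp, C4 sp3, C5 sp2, C6 sp2, C7 sp3, C8 sp3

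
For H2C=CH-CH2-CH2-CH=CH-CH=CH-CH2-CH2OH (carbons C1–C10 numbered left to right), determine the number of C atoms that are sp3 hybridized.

C1: sp2
C2: sp2
C3: sp3 ✓
C4: sp3 ✓
C5: sp2
C6: sp2
C7: sp2
C8: sp2
C9: sp3 ✓
C10: sp3 ✓
C3, C4, C9, C10 → 4 sp3 carbons.

4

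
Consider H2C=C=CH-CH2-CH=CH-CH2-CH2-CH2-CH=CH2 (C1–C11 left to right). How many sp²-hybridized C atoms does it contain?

6

C1: sp2 ✓
C2: sp
C3: sp2 ✓
C4: sp3
C5: sp2 ✓
C6: sp2 ✓
C7: sp3
C8: sp3
C9: sp3
C10: sp2 ✓
C11: sp2 ✓
C1, C3, C5, C6, C10, C11 → 6 sp2 carbons.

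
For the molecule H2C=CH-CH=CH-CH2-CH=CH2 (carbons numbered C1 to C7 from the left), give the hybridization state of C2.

C2 (3 σ bonds, plus one π bond) has steric number 3: sp2.

sp²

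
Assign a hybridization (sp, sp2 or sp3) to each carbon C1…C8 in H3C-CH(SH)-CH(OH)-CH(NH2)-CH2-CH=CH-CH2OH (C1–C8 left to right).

C1 sp3, C2 sp3, C3 sp3, C4 sp3, C5 sp3, C6 sp2, C7 sp2, C8 sp3

C1 — 4 σ bonds. Steric number 4, so sp3.
C2: 4 σ bonds; 4 regions of electron density → sp3.
C3 — 4 σ bonds. Steric number 4, so sp3.
C4 is sp3: 4 σ bonds, 4 electron-density regions.
C5 carries 4 σ bonds, giving a steric number of 4, so it is sp3.
C6 — 3 σ bonds, plus one π bond. Steric number 3, so sp2.
C7 — 3 σ bonds, plus one π bond. Steric number 3, so sp2.
C8 has 4 σ bonds: steric number 4 → sp3.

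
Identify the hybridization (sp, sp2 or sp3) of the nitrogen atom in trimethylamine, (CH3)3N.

sp³

The nitrogen atom: 3 σ bonds and 1 lone pair — 4 electron domains, sp3.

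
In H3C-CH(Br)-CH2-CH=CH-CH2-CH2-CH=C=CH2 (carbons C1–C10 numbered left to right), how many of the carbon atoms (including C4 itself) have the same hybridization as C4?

4

C4 is sp2 (one π bond).
C1: sp3
C2: sp3
C3: sp3
C4: sp2 ✓
C5: sp2 ✓
C6: sp3
C7: sp3
C8: sp2 ✓
C9: sp
C10: sp2 ✓
4 carbons are sp2.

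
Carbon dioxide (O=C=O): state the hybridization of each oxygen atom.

One σ bond + two lone pairs = steric number 3 → sp2.

sp^2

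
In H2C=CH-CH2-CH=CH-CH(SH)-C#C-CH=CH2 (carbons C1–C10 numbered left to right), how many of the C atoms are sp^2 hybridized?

6

C1: sp2 ✓
C2: sp2 ✓
C3: sp3
C4: sp2 ✓
C5: sp2 ✓
C6: sp3
C7: sp
C8: sp
C9: sp2 ✓
C10: sp2 ✓
C1, C2, C4, C5, C9, C10 → 6 sp2 carbons.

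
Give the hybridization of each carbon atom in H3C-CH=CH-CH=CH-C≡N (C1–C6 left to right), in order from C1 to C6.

C1 sp3, C2 sp2, C3 sp2, C4 sp2, C5 sp2, C6 sp

C1 carries 4 σ bonds, giving a steric number of 4, so it is sp3.
C2 (3 σ bonds, plus one π bond) has steric number 3: sp2.
C3: 3 σ bonds, plus one π bond; 3 regions of electron density → sp2.
C4: 3 σ bonds, plus one π bond; 3 regions of electron density → sp2.
C5 is sp2: 3 σ bonds, plus one π bond, 3 electron-density regions.
C6 — 2 σ bonds, plus two π bonds. Steric number 2, so sp.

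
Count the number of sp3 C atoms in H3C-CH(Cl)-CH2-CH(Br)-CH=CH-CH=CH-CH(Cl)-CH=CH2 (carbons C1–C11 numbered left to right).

5

C1: sp3 ✓
C2: sp3 ✓
C3: sp3 ✓
C4: sp3 ✓
C5: sp2
C6: sp2
C7: sp2
C8: sp2
C9: sp3 ✓
C10: sp2
C11: sp2
C1, C2, C3, C4, C9 → 5 sp3 carbons.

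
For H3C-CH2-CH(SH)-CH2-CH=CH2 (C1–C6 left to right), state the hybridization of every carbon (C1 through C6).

C1: 4 σ bonds; 4 regions of electron density → sp3.
C2 is sp3: 4 σ bonds, 4 electron-density regions.
C3: 4 σ bonds — 4 electron domains, sp3.
C4: 4 σ bonds — 4 electron domains, sp3.
C5 — 3 σ bonds, plus one π bond. Steric number 3, so sp2.
C6 is sp2: 3 σ bonds, plus one π bond, 3 electron-density regions.

C1 sp3, C2 sp3, C3 sp3, C4 sp3, C5 sp2, C6 sp2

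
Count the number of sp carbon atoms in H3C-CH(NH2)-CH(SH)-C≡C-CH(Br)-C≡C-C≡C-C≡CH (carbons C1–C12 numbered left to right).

8

C1: sp3
C2: sp3
C3: sp3
C4: sp ✓
C5: sp ✓
C6: sp3
C7: sp ✓
C8: sp ✓
C9: sp ✓
C10: sp ✓
C11: sp ✓
C12: sp ✓
C4, C5, C7, C8, C9, C10, C11, C12 → 8 sp carbons.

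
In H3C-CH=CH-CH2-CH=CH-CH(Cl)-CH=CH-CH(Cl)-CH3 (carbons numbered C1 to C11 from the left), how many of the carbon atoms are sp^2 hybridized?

C1: sp3
C2: sp2 ✓
C3: sp2 ✓
C4: sp3
C5: sp2 ✓
C6: sp2 ✓
C7: sp3
C8: sp2 ✓
C9: sp2 ✓
C10: sp3
C11: sp3
C2, C3, C5, C6, C8, C9 → 6 sp2 carbons.

6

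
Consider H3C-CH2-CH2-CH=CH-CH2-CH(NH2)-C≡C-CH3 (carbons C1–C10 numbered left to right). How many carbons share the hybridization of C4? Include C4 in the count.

2

C4 is sp2 (one π bond).
C1: sp3
C2: sp3
C3: sp3
C4: sp2 ✓
C5: sp2 ✓
C6: sp3
C7: sp3
C8: sp
C9: sp
C10: sp3
2 carbons are sp2.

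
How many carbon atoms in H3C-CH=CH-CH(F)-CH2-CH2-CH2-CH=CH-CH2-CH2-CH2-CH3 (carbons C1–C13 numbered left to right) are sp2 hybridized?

4

C1: sp3
C2: sp2 ✓
C3: sp2 ✓
C4: sp3
C5: sp3
C6: sp3
C7: sp3
C8: sp2 ✓
C9: sp2 ✓
C10: sp3
C11: sp3
C12: sp3
C13: sp3
C2, C3, C8, C9 → 4 sp2 carbons.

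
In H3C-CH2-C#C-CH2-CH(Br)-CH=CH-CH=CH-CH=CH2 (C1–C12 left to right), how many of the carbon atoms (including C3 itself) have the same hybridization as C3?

2

C3 is sp (two π bonds).
C1: sp3
C2: sp3
C3: sp ✓
C4: sp ✓
C5: sp3
C6: sp3
C7: sp2
C8: sp2
C9: sp2
C10: sp2
C11: sp2
C12: sp2
2 carbons are sp.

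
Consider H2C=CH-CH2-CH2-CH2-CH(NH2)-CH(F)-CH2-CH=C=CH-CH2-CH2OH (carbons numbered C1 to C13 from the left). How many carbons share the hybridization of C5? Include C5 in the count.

C5 is sp3 (only σ bonds).
C1: sp2
C2: sp2
C3: sp3 ✓
C4: sp3 ✓
C5: sp3 ✓
C6: sp3 ✓
C7: sp3 ✓
C8: sp3 ✓
C9: sp2
C10: sp
C11: sp2
C12: sp3 ✓
C13: sp3 ✓
8 carbons are sp3.

8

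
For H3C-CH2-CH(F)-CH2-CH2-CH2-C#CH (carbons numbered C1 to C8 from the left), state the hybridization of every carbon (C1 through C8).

C1 (4 σ bonds) has steric number 4: sp3.
C2: 4 σ bonds — 4 electron domains, sp3.
C3 has 4 σ bonds: steric number 4 → sp3.
C4 — 4 σ bonds. Steric number 4, so sp3.
C5: 4 σ bonds; 4 regions of electron density → sp3.
C6 has 4 σ bonds: steric number 4 → sp3.
C7 carries 2 σ bonds, plus two π bonds, giving a steric number of 2, so it is sp.
C8 carries 2 σ bonds, plus two π bonds, giving a steric number of 2, so it is sp.

C1 sp3, C2 sp3, C3 sp3, C4 sp3, C5 sp3, C6 sp3, C7 sp, C8 sp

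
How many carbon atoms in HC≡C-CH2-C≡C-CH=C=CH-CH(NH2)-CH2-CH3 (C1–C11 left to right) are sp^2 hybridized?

2

C1: sp
C2: sp
C3: sp3
C4: sp
C5: sp
C6: sp2 ✓
C7: sp
C8: sp2 ✓
C9: sp3
C10: sp3
C11: sp3
C6, C8 → 2 sp2 carbons.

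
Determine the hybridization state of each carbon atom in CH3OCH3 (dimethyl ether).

Each carbon atom (4 σ bonds) has steric number 4: sp3.

sp3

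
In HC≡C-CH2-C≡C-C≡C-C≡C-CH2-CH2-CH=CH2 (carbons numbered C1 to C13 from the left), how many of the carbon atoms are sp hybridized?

C1: sp ✓
C2: sp ✓
C3: sp3
C4: sp ✓
C5: sp ✓
C6: sp ✓
C7: sp ✓
C8: sp ✓
C9: sp ✓
C10: sp3
C11: sp3
C12: sp2
C13: sp2
C1, C2, C4, C5, C6, C7, C8, C9 → 8 sp carbons.

8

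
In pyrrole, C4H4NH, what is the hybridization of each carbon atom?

Each carbon atom (3 σ bonds, plus one π bond) has steric number 3: sp2.

sp2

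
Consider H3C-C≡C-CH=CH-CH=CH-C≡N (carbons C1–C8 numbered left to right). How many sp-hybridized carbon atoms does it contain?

3

C1: sp3
C2: sp ✓
C3: sp ✓
C4: sp2
C5: sp2
C6: sp2
C7: sp2
C8: sp ✓
C2, C3, C8 → 3 sp carbons.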